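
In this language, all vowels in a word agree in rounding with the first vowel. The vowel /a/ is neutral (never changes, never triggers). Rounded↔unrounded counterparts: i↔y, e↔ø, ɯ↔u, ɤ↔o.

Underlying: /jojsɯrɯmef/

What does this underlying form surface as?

/ɯ/ harmonizes with /o/ ([+round]) → [u]
/ɯ/ harmonizes with /o/ ([+round]) → [u]
/e/ harmonizes with /o/ ([+round]) → [ø]

[jojsurumøf]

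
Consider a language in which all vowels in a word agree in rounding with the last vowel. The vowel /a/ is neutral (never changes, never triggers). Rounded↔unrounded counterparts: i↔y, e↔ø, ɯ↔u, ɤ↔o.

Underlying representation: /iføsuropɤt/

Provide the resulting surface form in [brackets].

[ifesɯrɤpɤt]

/ø/ harmonizes with /ɤ/ ([-round]) → [e]
/u/ harmonizes with /ɤ/ ([-round]) → [ɯ]
/o/ harmonizes with /ɤ/ ([-round]) → [ɤ]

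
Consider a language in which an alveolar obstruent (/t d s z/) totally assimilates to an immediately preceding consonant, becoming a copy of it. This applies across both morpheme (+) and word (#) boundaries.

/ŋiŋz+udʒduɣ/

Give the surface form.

[ŋiŋŋ+udʒdʒuɣ]

/z/ after /ŋ/ → [ŋ] (total assimilation)
/d/ after /dʒ/ → [dʒ] (total assimilation)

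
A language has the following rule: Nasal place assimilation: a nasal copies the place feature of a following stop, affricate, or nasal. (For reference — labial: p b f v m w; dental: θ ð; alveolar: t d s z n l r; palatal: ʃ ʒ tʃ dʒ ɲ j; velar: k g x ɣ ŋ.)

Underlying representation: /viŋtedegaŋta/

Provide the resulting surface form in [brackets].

/ŋ/ before /t/ (alveolar) → [n]
/ŋ/ before /t/ (alveolar) → [n]

[vintedeganta]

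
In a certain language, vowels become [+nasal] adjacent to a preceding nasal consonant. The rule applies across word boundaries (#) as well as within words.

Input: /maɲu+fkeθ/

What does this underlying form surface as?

[mãɲũ+fkeθ]

/a/ after nasal /m/ → [ã]
/u/ after nasal /ɲ/ → [ũ]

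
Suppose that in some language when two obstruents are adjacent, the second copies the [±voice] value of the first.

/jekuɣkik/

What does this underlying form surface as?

/k/ after /ɣ/ (voiced) → [g]

[jekuɣgik]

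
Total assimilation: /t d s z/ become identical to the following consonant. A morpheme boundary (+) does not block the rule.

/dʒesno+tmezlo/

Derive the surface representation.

/s/ before /n/ → [n] (total assimilation)
/t/ before /m/ → [m] (total assimilation)
/z/ before /l/ → [l] (total assimilation)

[dʒenno+mmello]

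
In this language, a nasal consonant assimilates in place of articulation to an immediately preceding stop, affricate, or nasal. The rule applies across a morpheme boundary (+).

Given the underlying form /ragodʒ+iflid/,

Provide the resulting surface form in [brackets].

[ragodʒ+iflid]

no segment meets the rule's conditions; no change.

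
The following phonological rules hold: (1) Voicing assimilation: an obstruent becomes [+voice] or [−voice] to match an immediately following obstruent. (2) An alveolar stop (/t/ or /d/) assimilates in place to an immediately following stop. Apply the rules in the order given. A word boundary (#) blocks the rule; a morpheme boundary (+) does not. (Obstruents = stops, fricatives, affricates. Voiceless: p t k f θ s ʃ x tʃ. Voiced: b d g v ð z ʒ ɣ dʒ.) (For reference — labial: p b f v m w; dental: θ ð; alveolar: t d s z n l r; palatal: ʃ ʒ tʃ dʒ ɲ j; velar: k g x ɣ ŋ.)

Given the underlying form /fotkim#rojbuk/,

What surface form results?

[fokkim#rojbuk]

Rule 1: no segment meets the rule's conditions; no change.
After rule 1: fotkim#rojbuk
Rule 2: /t/ before /k/ (velar) → [k]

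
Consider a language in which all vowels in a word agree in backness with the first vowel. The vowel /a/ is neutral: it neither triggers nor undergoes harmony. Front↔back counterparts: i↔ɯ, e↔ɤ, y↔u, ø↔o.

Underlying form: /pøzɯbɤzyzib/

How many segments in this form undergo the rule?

2

/ɯ/ harmonizes with /ø/ ([-back]) → [i]
/ɤ/ harmonizes with /ø/ ([-back]) → [e]
2 segments change.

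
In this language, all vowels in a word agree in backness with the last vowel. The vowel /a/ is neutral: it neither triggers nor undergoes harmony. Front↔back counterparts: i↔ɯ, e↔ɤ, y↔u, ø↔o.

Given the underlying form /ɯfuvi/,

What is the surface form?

[ifyvi]

/ɯ/ harmonizes with /i/ ([-back]) → [i]
/u/ harmonizes with /i/ ([-back]) → [y]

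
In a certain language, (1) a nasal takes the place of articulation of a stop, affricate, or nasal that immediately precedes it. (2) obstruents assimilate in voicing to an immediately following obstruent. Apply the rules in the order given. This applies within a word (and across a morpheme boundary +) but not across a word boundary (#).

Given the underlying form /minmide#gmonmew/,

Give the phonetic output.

Rule 1: /m/ after /n/ (alveolar) → [n]
Rule 1: /m/ after /g/ (velar) → [ŋ]
Rule 1: /m/ after /n/ (alveolar) → [n]
After rule 1: minnide#gŋonnew
Rule 2: no segment meets the rule's conditions; no change.

[minnide#gŋonnew]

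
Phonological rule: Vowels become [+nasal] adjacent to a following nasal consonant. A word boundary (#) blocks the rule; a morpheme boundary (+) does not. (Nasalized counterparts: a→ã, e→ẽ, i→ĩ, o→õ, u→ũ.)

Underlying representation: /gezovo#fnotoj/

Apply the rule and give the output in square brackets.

no segment meets the rule's conditions; no change.

[gezovo#fnotoj]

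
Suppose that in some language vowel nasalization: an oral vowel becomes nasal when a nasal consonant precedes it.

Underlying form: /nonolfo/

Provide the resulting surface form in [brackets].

/o/ after nasal /n/ → [õ]
/o/ after nasal /n/ → [õ]

[nõnõlfo]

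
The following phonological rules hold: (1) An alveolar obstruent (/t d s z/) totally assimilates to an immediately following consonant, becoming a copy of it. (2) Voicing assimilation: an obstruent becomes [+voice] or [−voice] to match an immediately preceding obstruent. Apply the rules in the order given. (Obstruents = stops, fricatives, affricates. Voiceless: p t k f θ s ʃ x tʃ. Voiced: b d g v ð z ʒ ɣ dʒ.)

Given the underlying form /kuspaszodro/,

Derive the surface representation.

[kuppazzorro]

Rule 1: /s/ before /p/ → [p] (total assimilation)
Rule 1: /s/ before /z/ → [z] (total assimilation)
Rule 1: /d/ before /r/ → [r] (total assimilation)
After rule 1: kuppazzorro
Rule 2: no segment meets the rule's conditions; no change.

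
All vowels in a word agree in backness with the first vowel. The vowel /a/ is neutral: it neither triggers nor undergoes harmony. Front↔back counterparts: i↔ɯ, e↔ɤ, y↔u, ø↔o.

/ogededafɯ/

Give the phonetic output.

[ogɤdɤdafɯ]

/e/ harmonizes with /o/ ([+back]) → [ɤ]
/e/ harmonizes with /o/ ([+back]) → [ɤ]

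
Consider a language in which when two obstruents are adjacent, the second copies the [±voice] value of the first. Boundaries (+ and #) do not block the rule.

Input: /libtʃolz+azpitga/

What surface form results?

[libdʒolz+azbitka]

/tʃ/ after /b/ (voiced) → [dʒ]
/p/ after /z/ (voiced) → [b]
/g/ after /t/ (voiceless) → [k]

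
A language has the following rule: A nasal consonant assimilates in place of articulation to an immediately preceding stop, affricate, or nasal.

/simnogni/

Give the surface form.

[simmogŋi]

/n/ after /m/ (labial) → [m]
/n/ after /g/ (velar) → [ŋ]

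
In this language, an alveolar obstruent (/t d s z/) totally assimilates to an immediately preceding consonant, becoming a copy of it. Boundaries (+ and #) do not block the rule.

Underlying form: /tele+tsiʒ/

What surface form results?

[tele+ttiʒ]

/s/ after /t/ → [t] (total assimilation)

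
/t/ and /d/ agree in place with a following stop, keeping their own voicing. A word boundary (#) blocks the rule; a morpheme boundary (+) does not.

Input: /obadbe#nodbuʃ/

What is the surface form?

[obabbe#nobbuʃ]

/d/ before /b/ (labial) → [b]
/d/ before /b/ (labial) → [b]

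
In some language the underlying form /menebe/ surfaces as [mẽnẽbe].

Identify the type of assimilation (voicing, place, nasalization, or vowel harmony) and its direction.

/e/→[ẽ] /e/→[ẽ].
Each target copies a feature from the preceding segment, so the direction is progressive.

nasalization, progressive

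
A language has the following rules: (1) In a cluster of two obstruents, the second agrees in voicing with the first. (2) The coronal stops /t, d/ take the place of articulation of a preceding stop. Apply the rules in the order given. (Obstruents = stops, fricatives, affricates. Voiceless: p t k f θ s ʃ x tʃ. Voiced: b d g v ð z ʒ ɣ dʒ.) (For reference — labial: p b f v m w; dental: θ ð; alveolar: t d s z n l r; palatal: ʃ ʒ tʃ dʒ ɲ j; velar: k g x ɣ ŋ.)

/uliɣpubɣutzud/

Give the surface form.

Rule 1: /p/ after /ɣ/ (voiced) → [b]
Rule 1: /z/ after /t/ (voiceless) → [s]
After rule 1: uliɣbubɣutsud
Rule 2: no segment meets the rule's conditions; no change.

[uliɣbubɣutsud]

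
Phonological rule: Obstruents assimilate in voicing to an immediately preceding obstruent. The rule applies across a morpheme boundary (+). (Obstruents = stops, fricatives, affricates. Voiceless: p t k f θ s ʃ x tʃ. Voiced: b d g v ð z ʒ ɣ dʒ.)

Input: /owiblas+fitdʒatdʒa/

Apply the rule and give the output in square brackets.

[owiblas+fittʃattʃa]

/dʒ/ after /t/ (voiceless) → [tʃ]
/dʒ/ after /t/ (voiceless) → [tʃ]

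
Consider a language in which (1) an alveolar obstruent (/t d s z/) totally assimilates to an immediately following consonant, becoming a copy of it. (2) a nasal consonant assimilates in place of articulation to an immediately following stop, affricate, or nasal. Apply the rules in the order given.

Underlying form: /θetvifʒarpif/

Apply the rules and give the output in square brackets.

[θevvifʒarpif]

Rule 1: /t/ before /v/ → [v] (total assimilation)
After rule 1: θevvifʒarpif
Rule 2: no segment meets the rule's conditions; no change.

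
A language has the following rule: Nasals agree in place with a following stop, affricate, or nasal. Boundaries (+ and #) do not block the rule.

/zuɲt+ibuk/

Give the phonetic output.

[zunt+ibuk]

/ɲ/ before /t/ (alveolar) → [n]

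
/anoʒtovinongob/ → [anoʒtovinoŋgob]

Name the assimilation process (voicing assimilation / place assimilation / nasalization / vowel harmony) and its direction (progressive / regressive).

place assimilation, regressive

/n/→[ŋ].
Each target copies a feature from the following segment, so the direction is regressive.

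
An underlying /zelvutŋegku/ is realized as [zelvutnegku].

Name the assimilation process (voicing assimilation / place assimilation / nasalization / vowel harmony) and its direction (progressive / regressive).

place assimilation, progressive

/ŋ/→[n].
Each target copies a feature from the preceding segment, so the direction is progressive.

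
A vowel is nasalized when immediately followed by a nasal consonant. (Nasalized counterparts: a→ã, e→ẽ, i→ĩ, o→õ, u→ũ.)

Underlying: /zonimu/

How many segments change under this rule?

/o/ before nasal /n/ → [õ]
/i/ before nasal /m/ → [ĩ]
2 segments change.

2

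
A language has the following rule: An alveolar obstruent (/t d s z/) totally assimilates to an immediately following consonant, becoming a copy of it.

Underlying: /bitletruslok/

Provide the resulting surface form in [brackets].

[billerrullok]

/t/ before /l/ → [l] (total assimilation)
/t/ before /r/ → [r] (total assimilation)
/s/ before /l/ → [l] (total assimilation)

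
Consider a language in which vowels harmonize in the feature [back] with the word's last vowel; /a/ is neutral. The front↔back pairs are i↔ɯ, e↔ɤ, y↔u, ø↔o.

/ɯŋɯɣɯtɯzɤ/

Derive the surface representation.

[ɯŋɯɣɯtɯzɤ]

no segment meets the rule's conditions; no change.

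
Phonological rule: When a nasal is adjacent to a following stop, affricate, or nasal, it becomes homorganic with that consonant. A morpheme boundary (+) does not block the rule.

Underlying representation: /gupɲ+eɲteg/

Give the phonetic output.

[gupɲ+enteg]

/ɲ/ before /t/ (alveolar) → [n]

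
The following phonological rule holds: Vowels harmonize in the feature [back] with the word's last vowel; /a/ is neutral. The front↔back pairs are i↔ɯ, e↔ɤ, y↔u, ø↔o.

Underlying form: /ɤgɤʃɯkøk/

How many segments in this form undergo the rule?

/ɤ/ harmonizes with /ø/ ([-back]) → [e]
/ɤ/ harmonizes with /ø/ ([-back]) → [e]
/ɯ/ harmonizes with /ø/ ([-back]) → [i]
3 segments change.

3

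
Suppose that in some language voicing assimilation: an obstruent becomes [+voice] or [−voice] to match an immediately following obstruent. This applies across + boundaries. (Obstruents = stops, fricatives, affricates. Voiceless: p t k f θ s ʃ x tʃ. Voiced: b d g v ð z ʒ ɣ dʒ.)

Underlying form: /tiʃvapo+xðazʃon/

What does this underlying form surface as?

/ʃ/ before /v/ (voiced) → [ʒ]
/x/ before /ð/ (voiced) → [ɣ]
/z/ before /ʃ/ (voiceless) → [s]

[tiʒvapo+ɣðasʃon]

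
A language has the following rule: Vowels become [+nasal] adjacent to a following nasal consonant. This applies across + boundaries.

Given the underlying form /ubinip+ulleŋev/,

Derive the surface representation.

[ubĩnip+ullẽŋev]

/i/ before nasal /n/ → [ĩ]
/e/ before nasal /ŋ/ → [ẽ]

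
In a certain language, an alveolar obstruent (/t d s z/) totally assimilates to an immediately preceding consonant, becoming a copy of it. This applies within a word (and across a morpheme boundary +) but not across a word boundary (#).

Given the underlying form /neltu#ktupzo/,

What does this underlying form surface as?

/t/ after /l/ → [l] (total assimilation)
/t/ after /k/ → [k] (total assimilation)
/z/ after /p/ → [p] (total assimilation)

[nellu#kkuppo]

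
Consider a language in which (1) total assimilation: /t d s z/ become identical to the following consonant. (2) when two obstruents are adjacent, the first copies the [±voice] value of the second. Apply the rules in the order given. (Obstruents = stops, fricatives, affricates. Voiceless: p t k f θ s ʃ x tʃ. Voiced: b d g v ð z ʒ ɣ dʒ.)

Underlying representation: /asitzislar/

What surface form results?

Rule 1: /t/ before /z/ → [z] (total assimilation)
Rule 1: /s/ before /l/ → [l] (total assimilation)
After rule 1: asizzillar
Rule 2: no segment meets the rule's conditions; no change.

[asizzillar]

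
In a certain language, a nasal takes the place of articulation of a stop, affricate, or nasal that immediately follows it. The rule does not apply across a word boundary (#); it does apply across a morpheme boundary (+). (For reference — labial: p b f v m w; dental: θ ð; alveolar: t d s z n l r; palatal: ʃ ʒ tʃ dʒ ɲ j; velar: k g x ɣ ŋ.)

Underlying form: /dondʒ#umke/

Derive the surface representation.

[doɲdʒ#uŋke]

/n/ before /dʒ/ (palatal) → [ɲ]
/m/ before /k/ (velar) → [ŋ]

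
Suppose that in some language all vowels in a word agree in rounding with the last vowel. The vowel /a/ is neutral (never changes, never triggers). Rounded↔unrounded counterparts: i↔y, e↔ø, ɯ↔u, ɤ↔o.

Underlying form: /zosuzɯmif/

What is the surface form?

[zɤsɯzɯmif]

/o/ harmonizes with /i/ ([-round]) → [ɤ]
/u/ harmonizes with /i/ ([-round]) → [ɯ]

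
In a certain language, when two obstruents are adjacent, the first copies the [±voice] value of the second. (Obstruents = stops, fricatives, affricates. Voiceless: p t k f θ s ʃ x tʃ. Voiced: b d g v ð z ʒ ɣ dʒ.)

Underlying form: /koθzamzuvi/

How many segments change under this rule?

/θ/ before /z/ (voiced) → [ð]
1 segment changes.

1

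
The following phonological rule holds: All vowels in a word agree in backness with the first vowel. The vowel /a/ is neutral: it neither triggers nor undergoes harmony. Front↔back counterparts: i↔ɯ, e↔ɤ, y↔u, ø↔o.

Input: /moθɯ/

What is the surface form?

no segment meets the rule's conditions; no change.

[moθɯ]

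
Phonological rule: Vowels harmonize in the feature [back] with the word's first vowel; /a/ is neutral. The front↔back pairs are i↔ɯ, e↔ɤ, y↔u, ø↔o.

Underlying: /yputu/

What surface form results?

/u/ harmonizes with /y/ ([-back]) → [y]
/u/ harmonizes with /y/ ([-back]) → [y]

[ypyty]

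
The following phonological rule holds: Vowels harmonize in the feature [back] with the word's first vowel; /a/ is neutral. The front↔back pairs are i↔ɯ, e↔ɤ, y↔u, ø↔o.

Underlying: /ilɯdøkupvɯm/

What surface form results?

[ilidøkypvim]

/ɯ/ harmonizes with /i/ ([-back]) → [i]
/u/ harmonizes with /i/ ([-back]) → [y]
/ɯ/ harmonizes with /i/ ([-back]) → [i]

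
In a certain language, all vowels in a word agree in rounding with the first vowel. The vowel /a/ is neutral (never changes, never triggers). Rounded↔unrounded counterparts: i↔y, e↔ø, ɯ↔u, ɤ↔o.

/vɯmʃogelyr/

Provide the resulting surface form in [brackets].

[vɯmʃɤgelir]

/o/ harmonizes with /ɯ/ ([-round]) → [ɤ]
/y/ harmonizes with /ɯ/ ([-round]) → [i]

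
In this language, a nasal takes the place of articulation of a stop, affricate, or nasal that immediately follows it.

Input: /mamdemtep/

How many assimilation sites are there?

2

/m/ before /d/ (alveolar) → [n]
/m/ before /t/ (alveolar) → [n]
2 segments change.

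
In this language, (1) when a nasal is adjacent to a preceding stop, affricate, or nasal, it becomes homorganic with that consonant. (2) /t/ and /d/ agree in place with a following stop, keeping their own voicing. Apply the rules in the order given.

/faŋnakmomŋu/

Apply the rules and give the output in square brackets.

[faŋŋakŋommu]

Rule 1: /n/ after /ŋ/ (velar) → [ŋ]
Rule 1: /m/ after /k/ (velar) → [ŋ]
Rule 1: /ŋ/ after /m/ (labial) → [m]
After rule 1: faŋŋakŋommu
Rule 2: no segment meets the rule's conditions; no change.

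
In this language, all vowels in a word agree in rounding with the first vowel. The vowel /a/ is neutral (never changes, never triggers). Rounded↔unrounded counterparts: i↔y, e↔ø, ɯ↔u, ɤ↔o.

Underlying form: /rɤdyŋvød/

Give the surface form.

[rɤdiŋved]

/y/ harmonizes with /ɤ/ ([-round]) → [i]
/ø/ harmonizes with /ɤ/ ([-round]) → [e]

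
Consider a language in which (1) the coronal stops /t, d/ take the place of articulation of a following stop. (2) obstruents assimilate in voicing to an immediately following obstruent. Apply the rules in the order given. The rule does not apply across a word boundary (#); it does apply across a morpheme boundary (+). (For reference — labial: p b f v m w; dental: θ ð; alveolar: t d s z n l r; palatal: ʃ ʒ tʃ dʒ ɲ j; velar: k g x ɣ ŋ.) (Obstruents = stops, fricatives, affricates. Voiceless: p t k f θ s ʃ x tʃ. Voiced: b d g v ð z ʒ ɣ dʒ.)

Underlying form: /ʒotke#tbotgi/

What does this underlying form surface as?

Rule 1: /t/ before /k/ (velar) → [k]
Rule 1: /t/ before /b/ (labial) → [p]
Rule 1: /t/ before /g/ (velar) → [k]
After rule 1: ʒokke#pbokgi
Rule 2: /p/ before /b/ (voiced) → [b]
Rule 2: /k/ before /g/ (voiced) → [g]

[ʒokke#bboggi]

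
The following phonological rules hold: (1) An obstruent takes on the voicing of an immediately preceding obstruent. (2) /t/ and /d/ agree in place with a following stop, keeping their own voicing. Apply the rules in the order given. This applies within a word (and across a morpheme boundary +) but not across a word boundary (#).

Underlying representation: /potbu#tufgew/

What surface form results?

[poppu#tufkew]

Rule 1: /b/ after /t/ (voiceless) → [p]
Rule 1: /g/ after /f/ (voiceless) → [k]
After rule 1: potpu#tufkew
Rule 2: /t/ before /p/ (labial) → [p]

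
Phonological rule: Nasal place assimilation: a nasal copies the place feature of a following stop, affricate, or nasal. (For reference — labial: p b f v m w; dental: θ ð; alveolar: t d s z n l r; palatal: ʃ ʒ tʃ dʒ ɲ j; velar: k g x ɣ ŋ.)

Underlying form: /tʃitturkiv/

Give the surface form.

[tʃitturkiv]

no segment meets the rule's conditions; no change.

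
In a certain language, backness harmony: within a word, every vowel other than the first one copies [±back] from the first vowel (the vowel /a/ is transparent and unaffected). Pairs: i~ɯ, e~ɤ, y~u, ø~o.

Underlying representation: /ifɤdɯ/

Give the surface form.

/ɤ/ harmonizes with /i/ ([-back]) → [e]
/ɯ/ harmonizes with /i/ ([-back]) → [i]

[ifedi]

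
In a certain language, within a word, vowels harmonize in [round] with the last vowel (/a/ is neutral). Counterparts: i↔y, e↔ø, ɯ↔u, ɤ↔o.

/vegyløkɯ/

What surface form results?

[vegilekɯ]

/y/ harmonizes with /ɯ/ ([-round]) → [i]
/ø/ harmonizes with /ɯ/ ([-round]) → [e]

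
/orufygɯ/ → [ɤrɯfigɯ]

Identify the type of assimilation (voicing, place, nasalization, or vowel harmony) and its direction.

/o/→[ɤ] /u/→[ɯ] /y/→[i].
Vowels agree with the last vowel, so the harmony is regressive.

vowel harmony, regressive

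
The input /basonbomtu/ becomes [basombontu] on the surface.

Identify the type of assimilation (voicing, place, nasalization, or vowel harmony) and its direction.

place assimilation, regressive

/n/→[m] /m/→[n].
Each target copies a feature from the following segment, so the direction is regressive.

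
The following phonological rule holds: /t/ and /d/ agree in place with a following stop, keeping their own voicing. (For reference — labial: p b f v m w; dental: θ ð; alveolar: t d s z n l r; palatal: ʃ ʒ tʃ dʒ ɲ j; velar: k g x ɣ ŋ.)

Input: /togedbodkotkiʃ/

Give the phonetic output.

/d/ before /b/ (labial) → [b]
/d/ before /k/ (velar) → [g]
/t/ before /k/ (velar) → [k]

[togebbogkokkiʃ]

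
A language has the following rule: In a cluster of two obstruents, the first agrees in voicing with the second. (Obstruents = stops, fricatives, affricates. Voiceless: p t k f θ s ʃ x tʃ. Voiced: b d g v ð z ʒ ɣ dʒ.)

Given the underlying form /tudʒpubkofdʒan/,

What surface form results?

/dʒ/ before /p/ (voiceless) → [tʃ]
/b/ before /k/ (voiceless) → [p]
/f/ before /dʒ/ (voiced) → [v]

[tutʃpupkovdʒan]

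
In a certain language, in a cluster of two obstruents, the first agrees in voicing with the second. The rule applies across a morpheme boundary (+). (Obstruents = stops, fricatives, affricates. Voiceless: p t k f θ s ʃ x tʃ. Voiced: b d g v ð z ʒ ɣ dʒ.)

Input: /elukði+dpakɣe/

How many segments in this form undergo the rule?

3

/k/ before /ð/ (voiced) → [g]
/d/ before /p/ (voiceless) → [t]
/k/ before /ɣ/ (voiced) → [g]
3 segments change.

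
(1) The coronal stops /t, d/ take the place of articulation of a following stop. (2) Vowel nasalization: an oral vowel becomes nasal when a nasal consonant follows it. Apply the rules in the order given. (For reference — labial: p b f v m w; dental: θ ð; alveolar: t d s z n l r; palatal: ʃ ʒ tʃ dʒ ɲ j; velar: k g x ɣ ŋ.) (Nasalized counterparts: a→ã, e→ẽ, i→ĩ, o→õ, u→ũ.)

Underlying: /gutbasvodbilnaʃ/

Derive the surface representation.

Rule 1: /t/ before /b/ (labial) → [p]
Rule 1: /d/ before /b/ (labial) → [b]
After rule 1: gupbasvobbilnaʃ
Rule 2: no segment meets the rule's conditions; no change.

[gupbasvobbilnaʃ]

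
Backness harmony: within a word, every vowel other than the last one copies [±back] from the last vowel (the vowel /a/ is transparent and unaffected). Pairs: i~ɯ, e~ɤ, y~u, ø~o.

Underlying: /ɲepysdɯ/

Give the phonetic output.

/e/ harmonizes with /ɯ/ ([+back]) → [ɤ]
/y/ harmonizes with /ɯ/ ([+back]) → [u]

[ɲɤpusdɯ]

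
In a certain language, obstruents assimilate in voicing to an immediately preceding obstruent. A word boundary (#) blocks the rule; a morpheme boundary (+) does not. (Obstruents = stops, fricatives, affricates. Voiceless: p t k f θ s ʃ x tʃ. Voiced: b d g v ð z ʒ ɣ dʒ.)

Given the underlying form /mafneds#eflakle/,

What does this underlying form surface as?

/s/ after /d/ (voiced) → [z]

[mafnedz#eflakle]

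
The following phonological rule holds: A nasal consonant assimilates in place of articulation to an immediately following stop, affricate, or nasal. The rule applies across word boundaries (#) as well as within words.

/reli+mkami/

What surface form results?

[reli+ŋkami]

/m/ before /k/ (velar) → [ŋ]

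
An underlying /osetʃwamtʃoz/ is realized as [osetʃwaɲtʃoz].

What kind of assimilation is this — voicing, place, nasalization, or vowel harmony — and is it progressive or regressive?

place assimilation, regressive

/m/→[ɲ].
Each target copies a feature from the following segment, so the direction is regressive.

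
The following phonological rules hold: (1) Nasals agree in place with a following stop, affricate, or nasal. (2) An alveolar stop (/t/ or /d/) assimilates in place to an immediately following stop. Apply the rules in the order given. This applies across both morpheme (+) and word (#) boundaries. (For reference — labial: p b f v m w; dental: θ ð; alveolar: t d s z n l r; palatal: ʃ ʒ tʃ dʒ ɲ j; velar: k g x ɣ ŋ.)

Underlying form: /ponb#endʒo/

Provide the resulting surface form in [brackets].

[pomb#eɲdʒo]

Rule 1: /n/ before /b/ (labial) → [m]
Rule 1: /n/ before /dʒ/ (palatal) → [ɲ]
After rule 1: pomb#eɲdʒo
Rule 2: no segment meets the rule's conditions; no change.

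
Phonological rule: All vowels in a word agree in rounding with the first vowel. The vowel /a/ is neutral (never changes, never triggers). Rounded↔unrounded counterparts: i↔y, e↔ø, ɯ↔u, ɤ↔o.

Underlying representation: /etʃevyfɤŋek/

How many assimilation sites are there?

1

/y/ harmonizes with /e/ ([-round]) → [i]
1 segment changes.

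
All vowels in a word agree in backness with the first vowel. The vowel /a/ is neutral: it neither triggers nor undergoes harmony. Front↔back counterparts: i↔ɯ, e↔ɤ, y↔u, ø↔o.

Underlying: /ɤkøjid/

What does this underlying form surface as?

[ɤkojɯd]

/ø/ harmonizes with /ɤ/ ([+back]) → [o]
/i/ harmonizes with /ɤ/ ([+back]) → [ɯ]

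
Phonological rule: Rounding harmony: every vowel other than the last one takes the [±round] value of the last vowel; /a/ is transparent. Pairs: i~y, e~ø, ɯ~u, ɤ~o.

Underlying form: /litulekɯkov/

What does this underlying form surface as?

[lytuløkukov]

/i/ harmonizes with /o/ ([+round]) → [y]
/e/ harmonizes with /o/ ([+round]) → [ø]
/ɯ/ harmonizes with /o/ ([+round]) → [u]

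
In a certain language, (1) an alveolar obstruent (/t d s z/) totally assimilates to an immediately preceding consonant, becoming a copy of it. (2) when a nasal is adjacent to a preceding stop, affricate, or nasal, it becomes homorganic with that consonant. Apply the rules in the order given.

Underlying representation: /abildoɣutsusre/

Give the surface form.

Rule 1: /d/ after /l/ → [l] (total assimilation)
Rule 1: /s/ after /t/ → [t] (total assimilation)
After rule 1: abilloɣuttusre
Rule 2: no segment meets the rule's conditions; no change.

[abilloɣuttusre]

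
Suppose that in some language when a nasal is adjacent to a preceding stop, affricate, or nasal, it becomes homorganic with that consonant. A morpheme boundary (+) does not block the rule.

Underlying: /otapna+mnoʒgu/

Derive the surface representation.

[otapma+mmoʒgu]

/n/ after /p/ (labial) → [m]
/n/ after /m/ (labial) → [m]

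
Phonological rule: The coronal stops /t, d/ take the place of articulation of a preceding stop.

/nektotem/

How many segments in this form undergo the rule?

/t/ after /k/ (velar) → [k]
1 segment changes.

1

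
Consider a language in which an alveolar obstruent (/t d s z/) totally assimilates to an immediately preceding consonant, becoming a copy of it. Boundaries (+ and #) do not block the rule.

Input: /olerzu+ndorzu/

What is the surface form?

/z/ after /r/ → [r] (total assimilation)
/d/ after /n/ → [n] (total assimilation)
/z/ after /r/ → [r] (total assimilation)

[olerru+nnorru]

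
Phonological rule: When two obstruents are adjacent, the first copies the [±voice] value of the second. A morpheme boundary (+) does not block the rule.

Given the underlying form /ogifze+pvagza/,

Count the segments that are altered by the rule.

2

/f/ before /z/ (voiced) → [v]
/p/ before /v/ (voiced) → [b]
2 segments change.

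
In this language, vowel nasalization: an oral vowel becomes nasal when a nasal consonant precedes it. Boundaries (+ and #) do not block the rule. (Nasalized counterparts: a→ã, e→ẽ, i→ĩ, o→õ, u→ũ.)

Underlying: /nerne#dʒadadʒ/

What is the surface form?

/e/ after nasal /n/ → [ẽ]
/e/ after nasal /n/ → [ẽ]

[nẽrnẽ#dʒadadʒ]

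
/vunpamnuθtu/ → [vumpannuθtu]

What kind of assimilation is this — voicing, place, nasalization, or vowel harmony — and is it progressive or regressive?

/n/→[m] /m/→[n].
Each target copies a feature from the following segment, so the direction is regressive.

place assimilation, regressive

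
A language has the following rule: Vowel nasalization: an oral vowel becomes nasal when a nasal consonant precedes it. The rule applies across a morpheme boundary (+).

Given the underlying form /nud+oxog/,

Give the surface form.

/u/ after nasal /n/ → [ũ]

[nũd+oxog]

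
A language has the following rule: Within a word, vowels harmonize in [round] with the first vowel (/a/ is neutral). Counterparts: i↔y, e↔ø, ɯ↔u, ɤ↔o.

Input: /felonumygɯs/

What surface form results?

/o/ harmonizes with /e/ ([-round]) → [ɤ]
/u/ harmonizes with /e/ ([-round]) → [ɯ]
/y/ harmonizes with /e/ ([-round]) → [i]

[felɤnɯmigɯs]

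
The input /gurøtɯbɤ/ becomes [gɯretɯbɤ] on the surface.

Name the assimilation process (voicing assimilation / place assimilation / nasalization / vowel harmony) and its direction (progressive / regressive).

/u/→[ɯ] /ø/→[e].
Vowels agree with the last vowel, so the harmony is regressive.

vowel harmony, regressive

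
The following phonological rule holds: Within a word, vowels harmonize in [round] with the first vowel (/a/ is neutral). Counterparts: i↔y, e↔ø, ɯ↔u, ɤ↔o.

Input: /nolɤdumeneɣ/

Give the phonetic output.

[nolodumønøɣ]

/ɤ/ harmonizes with /o/ ([+round]) → [o]
/e/ harmonizes with /o/ ([+round]) → [ø]
/e/ harmonizes with /o/ ([+round]) → [ø]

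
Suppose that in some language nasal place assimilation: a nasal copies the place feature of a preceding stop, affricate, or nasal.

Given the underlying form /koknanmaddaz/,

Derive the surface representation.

[kokŋannaddaz]

/n/ after /k/ (velar) → [ŋ]
/m/ after /n/ (alveolar) → [n]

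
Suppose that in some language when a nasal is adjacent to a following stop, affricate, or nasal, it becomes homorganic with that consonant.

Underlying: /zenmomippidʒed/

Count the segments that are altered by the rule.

1

/n/ before /m/ (labial) → [m]
1 segment changes.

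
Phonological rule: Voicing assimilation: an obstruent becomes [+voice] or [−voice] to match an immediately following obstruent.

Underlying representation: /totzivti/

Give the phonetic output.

[todzifti]

/t/ before /z/ (voiced) → [d]
/v/ before /t/ (voiceless) → [f]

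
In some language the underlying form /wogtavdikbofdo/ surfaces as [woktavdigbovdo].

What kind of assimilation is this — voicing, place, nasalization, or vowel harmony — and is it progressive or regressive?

voicing assimilation, regressive

/g/→[k] /k/→[g] /f/→[v].
Each target copies a feature from the following segment, so the direction is regressive.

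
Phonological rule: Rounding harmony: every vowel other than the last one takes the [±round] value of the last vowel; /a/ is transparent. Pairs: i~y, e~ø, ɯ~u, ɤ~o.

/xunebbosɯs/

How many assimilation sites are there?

/u/ harmonizes with /ɯ/ ([-round]) → [ɯ]
/o/ harmonizes with /ɯ/ ([-round]) → [ɤ]
2 segments change.

2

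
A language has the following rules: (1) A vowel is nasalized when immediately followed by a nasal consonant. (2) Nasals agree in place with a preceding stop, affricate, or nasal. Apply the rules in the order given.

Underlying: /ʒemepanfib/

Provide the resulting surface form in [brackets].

[ʒẽmepãnfib]

Rule 1: /e/ before nasal /m/ → [ẽ]
Rule 1: /a/ before nasal /n/ → [ã]
After rule 1: ʒẽmepãnfib
Rule 2: no segment meets the rule's conditions; no change.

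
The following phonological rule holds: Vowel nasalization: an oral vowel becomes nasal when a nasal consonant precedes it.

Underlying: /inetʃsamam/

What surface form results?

/e/ after nasal /n/ → [ẽ]
/a/ after nasal /m/ → [ã]

[inẽtʃsamãm]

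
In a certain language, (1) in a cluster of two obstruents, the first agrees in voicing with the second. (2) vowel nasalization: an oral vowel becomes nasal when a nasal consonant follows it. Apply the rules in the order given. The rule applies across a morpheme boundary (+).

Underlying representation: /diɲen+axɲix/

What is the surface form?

[dĩɲẽn+axɲix]

Rule 1: no segment meets the rule's conditions; no change.
After rule 1: diɲen+axɲix
Rule 2: /i/ before nasal /ɲ/ → [ĩ]
Rule 2: /e/ before nasal /n/ → [ẽ]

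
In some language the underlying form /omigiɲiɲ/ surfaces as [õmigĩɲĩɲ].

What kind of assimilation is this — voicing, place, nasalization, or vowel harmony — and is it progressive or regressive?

/o/→[õ] /i/→[ĩ] /i/→[ĩ].
Each target copies a feature from the following segment, so the direction is regressive.

nasalization, regressive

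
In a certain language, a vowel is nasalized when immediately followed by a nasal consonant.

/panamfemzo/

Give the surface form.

/a/ before nasal /n/ → [ã]
/a/ before nasal /m/ → [ã]
/e/ before nasal /m/ → [ẽ]

[pãnãmfẽmzo]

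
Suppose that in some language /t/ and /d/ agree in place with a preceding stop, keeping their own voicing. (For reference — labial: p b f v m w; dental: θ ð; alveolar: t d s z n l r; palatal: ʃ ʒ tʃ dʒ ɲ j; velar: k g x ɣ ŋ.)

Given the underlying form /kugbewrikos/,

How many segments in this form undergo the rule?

0

No segment meets the rule's conditions.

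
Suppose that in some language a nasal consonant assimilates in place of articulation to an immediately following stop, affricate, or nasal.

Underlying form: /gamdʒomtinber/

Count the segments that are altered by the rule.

3

/m/ before /dʒ/ (palatal) → [ɲ]
/m/ before /t/ (alveolar) → [n]
/n/ before /b/ (labial) → [m]
3 segments change.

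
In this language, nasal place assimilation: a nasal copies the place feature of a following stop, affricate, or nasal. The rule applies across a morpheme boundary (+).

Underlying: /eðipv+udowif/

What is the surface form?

[eðipv+udowif]

no segment meets the rule's conditions; no change.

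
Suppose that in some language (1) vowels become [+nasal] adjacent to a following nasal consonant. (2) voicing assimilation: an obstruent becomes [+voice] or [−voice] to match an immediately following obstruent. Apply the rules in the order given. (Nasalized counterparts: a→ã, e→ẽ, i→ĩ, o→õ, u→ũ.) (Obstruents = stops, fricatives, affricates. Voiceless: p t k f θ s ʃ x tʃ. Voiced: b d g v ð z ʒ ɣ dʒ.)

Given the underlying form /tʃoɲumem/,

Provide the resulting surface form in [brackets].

[tʃõɲũmẽm]

Rule 1: /o/ before nasal /ɲ/ → [õ]
Rule 1: /u/ before nasal /m/ → [ũ]
Rule 1: /e/ before nasal /m/ → [ẽ]
After rule 1: tʃõɲũmẽm
Rule 2: no segment meets the rule's conditions; no change.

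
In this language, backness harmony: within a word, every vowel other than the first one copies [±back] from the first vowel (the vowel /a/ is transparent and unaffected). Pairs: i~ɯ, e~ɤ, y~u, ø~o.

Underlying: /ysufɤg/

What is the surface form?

[ysyfeg]

/u/ harmonizes with /y/ ([-back]) → [y]
/ɤ/ harmonizes with /y/ ([-back]) → [e]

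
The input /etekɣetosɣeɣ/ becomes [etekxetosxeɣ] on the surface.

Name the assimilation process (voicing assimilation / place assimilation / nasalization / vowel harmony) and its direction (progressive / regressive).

/ɣ/→[x] /ɣ/→[x].
Each target copies a feature from the preceding segment, so the direction is progressive.

voicing assimilation, progressive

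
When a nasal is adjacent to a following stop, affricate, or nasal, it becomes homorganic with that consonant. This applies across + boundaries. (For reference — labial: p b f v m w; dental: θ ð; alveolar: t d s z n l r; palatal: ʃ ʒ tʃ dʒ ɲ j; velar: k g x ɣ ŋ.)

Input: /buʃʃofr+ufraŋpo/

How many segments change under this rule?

1

/ŋ/ before /p/ (labial) → [m]
1 segment changes.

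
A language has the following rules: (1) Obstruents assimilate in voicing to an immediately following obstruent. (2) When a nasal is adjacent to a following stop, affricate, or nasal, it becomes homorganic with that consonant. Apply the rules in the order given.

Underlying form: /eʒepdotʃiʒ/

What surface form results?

Rule 1: /p/ before /d/ (voiced) → [b]
After rule 1: eʒebdotʃiʒ
Rule 2: no segment meets the rule's conditions; no change.

[eʒebdotʃiʒ]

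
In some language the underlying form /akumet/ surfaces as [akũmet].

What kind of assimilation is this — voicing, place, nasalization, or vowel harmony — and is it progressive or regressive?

/u/→[ũ].
Each target copies a feature from the following segment, so the direction is regressive.

nasalization, regressive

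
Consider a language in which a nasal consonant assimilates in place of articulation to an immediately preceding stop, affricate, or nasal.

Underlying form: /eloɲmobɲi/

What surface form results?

[eloɲɲobmi]

/m/ after /ɲ/ (palatal) → [ɲ]
/ɲ/ after /b/ (labial) → [m]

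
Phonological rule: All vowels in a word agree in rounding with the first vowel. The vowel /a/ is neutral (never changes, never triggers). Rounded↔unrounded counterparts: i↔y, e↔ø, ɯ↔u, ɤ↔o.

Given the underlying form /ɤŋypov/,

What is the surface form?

[ɤŋipɤv]

/y/ harmonizes with /ɤ/ ([-round]) → [i]
/o/ harmonizes with /ɤ/ ([-round]) → [ɤ]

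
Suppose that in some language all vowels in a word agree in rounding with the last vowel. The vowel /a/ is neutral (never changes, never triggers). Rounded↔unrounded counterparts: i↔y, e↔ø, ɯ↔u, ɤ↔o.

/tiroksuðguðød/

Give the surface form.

[tyroksuðguðød]

/i/ harmonizes with /ø/ ([+round]) → [y]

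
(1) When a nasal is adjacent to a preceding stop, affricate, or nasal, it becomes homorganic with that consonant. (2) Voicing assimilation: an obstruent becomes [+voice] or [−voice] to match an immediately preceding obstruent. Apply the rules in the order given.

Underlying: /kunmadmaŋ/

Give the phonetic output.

[kunnadnaŋ]

Rule 1: /m/ after /n/ (alveolar) → [n]
Rule 1: /m/ after /d/ (alveolar) → [n]
After rule 1: kunnadnaŋ
Rule 2: no segment meets the rule's conditions; no change.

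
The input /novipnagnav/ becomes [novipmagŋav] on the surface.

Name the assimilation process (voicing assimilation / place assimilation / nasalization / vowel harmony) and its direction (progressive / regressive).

/n/→[m] /n/→[ŋ].
Each target copies a feature from the preceding segment, so the direction is progressive.

place assimilation, progressive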